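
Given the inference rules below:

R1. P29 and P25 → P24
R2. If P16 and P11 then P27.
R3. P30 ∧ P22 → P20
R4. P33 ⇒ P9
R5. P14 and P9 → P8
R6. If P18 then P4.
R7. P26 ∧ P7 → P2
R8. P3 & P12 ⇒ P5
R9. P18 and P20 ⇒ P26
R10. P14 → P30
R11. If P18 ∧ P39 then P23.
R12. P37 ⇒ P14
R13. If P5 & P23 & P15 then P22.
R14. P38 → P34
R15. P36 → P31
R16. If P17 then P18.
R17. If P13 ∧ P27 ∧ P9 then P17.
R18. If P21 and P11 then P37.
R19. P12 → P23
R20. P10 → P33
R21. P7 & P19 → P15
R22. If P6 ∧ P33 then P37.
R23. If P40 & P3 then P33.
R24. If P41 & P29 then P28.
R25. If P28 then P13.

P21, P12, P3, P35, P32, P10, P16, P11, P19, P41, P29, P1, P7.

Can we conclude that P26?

Yes

P27  (by R2: P16, P11)
P5  (by R8: P3, P12)
P37  (by R18: P21, P11)
P23  (by R19: P12)
P33  (by R20: P10)
P15  (by R21: P7, P19)
P28  (by R24: P41, P29)
P13  (by R25: P28)
P9  (by R4: P33)
P14  (by R12: P37)
P22  (by R13: P5, P23, P15)
P17  (by R17: P13, P27, P9)
P30  (by R10: P14)
P18  (by R16: P17)
P20  (by R3: P30, P22)
P26  (by R9: P18, P20)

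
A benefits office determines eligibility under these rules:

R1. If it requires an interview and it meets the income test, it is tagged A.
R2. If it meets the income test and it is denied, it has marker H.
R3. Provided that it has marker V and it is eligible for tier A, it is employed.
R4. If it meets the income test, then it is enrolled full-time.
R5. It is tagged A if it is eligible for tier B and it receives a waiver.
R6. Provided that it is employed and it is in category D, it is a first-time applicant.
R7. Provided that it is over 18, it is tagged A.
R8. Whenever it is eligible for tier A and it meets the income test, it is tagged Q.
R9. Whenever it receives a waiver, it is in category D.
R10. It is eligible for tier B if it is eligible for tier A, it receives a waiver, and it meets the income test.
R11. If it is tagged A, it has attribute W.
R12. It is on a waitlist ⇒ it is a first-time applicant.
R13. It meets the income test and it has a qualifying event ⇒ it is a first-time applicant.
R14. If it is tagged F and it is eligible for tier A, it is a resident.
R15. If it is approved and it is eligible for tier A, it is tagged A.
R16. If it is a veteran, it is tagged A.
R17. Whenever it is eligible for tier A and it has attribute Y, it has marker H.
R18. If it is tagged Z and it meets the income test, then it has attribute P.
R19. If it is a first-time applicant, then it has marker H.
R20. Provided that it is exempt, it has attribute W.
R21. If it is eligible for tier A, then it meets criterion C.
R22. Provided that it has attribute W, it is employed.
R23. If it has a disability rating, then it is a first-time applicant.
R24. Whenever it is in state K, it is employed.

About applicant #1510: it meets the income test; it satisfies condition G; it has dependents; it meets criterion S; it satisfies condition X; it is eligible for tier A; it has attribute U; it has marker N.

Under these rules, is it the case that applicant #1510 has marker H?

Forward chaining from the given facts derives: is enrolled full-time, is tagged Q, meets criterion C.
Rules concluding "it has marker H": R2 needs "it is denied"; R17 needs "it has attribute Y"; R19 needs "it is a first-time applicant" — none of these are established.

No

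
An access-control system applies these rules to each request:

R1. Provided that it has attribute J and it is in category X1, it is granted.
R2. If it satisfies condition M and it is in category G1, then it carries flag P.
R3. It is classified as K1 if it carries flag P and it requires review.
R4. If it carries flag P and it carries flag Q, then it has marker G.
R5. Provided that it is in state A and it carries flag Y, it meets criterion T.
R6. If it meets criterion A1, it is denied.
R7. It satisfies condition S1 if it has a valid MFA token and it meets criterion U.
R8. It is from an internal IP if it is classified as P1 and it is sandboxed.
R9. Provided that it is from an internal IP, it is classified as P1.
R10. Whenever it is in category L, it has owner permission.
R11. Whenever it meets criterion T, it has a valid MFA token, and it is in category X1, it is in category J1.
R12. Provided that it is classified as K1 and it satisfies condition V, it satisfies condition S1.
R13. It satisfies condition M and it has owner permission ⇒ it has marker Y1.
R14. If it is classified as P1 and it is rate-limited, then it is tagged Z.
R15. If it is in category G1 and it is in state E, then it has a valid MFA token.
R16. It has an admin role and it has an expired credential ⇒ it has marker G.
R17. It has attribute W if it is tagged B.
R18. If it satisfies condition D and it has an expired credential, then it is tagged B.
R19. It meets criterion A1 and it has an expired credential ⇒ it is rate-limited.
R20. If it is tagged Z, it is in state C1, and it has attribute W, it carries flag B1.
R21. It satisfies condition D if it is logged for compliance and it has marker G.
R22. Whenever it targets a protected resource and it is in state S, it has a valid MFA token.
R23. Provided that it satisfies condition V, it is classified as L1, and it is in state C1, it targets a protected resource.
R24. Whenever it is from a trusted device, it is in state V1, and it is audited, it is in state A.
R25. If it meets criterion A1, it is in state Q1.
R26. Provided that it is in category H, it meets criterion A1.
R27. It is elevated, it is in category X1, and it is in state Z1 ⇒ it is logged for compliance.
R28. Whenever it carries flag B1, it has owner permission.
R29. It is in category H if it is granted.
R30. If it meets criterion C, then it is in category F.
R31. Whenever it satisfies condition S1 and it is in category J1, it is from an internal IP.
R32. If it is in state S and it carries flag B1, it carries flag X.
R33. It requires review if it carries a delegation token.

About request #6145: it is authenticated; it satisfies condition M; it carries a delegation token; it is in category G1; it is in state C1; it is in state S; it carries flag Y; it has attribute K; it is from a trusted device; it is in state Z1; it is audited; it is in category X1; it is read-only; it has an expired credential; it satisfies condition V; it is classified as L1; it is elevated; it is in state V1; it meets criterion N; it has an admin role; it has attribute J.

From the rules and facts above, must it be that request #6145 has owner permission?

By R1 (it has attribute J, it is in category X1): it is granted.
By R2 (it satisfies condition M, it is in category G1): it carries flag P.
By R16 (it has an admin role, it has an expired credential): it has marker G.
By R23 (it satisfies condition V, it is classified as L1, it is in state C1): it targets a protected resource.
By R24 (it is from a trusted device, it is in state V1, it is audited): it is in state A.
By R27 (it is elevated, it is in category X1, it is in state Z1): it is logged for compliance.
By R29 (it is granted): it is in category H.
By R33 (it carries a delegation token): it requires review.
By R3 (it carries flag P, it requires review): it is classified as K1.
By R5 (it is in state A, it carries flag Y): it meets criterion T.
By R12 (it is classified as K1, it satisfies condition V): it satisfies condition S1.
By R21 (it is logged for compliance, it has marker G): it satisfies condition D.
By R22 (it targets a protected resource, it is in state S): it has a valid MFA token.
By R26 (it is in category H): it meets criterion A1.
By R11 (it meets criterion T, it has a valid MFA token, it is in category X1): it is in category J1.
By R18 (it satisfies condition D, it has an expired credential): it is tagged B.
By R19 (it meets criterion A1, it has an expired credential): it is rate-limited.
By R31 (it satisfies condition S1, it is in category J1): it is from an internal IP.
By R9 (it is from an internal IP): it is classified as P1.
By R14 (it is classified as P1, it is rate-limited): it is tagged Z.
By R17 (it is tagged B): it has attribute W.
By R20 (it is tagged Z, it is in state C1, it has attribute W): it carries flag B1.
By R28 (it carries flag B1): it has owner permission.

Yes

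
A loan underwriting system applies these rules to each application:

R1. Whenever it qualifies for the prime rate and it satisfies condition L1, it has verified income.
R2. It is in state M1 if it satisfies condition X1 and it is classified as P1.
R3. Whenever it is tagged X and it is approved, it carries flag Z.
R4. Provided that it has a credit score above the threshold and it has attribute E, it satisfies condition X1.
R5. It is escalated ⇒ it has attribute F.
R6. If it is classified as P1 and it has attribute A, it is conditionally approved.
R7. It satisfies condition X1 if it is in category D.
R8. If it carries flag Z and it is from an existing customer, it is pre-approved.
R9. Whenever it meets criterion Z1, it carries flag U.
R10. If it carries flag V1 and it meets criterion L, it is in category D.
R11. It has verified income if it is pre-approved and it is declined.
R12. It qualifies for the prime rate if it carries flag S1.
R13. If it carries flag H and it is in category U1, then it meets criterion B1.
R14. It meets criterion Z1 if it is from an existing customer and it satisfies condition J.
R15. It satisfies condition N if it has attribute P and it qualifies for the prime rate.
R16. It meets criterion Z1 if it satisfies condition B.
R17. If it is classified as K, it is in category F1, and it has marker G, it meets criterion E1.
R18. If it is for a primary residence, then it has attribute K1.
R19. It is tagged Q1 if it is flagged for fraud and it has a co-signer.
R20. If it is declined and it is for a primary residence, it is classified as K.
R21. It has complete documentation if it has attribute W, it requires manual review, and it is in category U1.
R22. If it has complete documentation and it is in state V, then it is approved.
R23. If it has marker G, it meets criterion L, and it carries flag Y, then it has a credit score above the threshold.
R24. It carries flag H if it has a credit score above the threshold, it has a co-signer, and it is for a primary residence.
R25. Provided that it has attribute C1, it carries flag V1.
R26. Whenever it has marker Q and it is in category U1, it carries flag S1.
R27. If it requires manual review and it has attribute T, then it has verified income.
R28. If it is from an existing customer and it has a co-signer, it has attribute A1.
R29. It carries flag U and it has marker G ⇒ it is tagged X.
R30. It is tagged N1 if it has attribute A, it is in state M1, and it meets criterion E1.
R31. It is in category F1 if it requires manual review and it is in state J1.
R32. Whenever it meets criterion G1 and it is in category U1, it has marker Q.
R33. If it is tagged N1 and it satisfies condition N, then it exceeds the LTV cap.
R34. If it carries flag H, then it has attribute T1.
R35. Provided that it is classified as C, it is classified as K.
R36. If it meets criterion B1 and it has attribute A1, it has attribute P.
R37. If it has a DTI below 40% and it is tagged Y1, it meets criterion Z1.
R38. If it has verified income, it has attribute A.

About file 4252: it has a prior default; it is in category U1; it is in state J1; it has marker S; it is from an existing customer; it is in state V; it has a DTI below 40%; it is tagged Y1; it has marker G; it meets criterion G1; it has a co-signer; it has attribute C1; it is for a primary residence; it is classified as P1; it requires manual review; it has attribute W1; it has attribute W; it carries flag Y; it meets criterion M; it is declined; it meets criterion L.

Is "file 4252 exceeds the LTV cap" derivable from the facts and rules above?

By R20 (it is declined, it is for a primary residence): it is classified as K.
By R21 (it has attribute W, it requires manual review, it is in category U1): it has complete documentation.
By R22 (it has complete documentation, it is in state V): it is approved.
By R23 (it has marker G, it meets criterion L, it carries flag Y): it has a credit score above the threshold.
By R24 (it has a credit score above the threshold, it has a co-signer, it is for a primary residence): it carries flag H.
By R25 (it has attribute C1): it carries flag V1.
By R28 (it is from an existing customer, it has a co-signer): it has attribute A1.
By R31 (it requires manual review, it is in state J1): it is in category F1.
By R32 (it meets criterion G1, it is in category U1): it has marker Q.
By R37 (it has a DTI below 40%, it is tagged Y1): it meets criterion Z1.
By R9 (it meets criterion Z1): it carries flag U.
By R10 (it carries flag V1, it meets criterion L): it is in category D.
By R13 (it carries flag H, it is in category U1): it meets criterion B1.
By R17 (it is classified as K, it is in category F1, it has marker G): it meets criterion E1.
By R26 (it has marker Q, it is in category U1): it carries flag S1.
By R29 (it carries flag U, it has marker G): it is tagged X.
By R36 (it meets criterion B1, it has attribute A1): it has attribute P.
By R3 (it is tagged X, it is approved): it carries flag Z.
By R7 (it is in category D): it satisfies condition X1.
By R8 (it carries flag Z, it is from an existing customer): it is pre-approved.
By R11 (it is pre-approved, it is declined): it has verified income.
By R12 (it carries flag S1): it qualifies for the prime rate.
By R15 (it has attribute P, it qualifies for the prime rate): it satisfies condition N.
By R38 (it has verified income): it has attribute A.
By R2 (it satisfies condition X1, it is classified as P1): it is in state M1.
By R30 (it has attribute A, it is in state M1, it meets criterion E1): it is tagged N1.
By R33 (it is tagged N1, it satisfies condition N): it exceeds the LTV cap.

Yes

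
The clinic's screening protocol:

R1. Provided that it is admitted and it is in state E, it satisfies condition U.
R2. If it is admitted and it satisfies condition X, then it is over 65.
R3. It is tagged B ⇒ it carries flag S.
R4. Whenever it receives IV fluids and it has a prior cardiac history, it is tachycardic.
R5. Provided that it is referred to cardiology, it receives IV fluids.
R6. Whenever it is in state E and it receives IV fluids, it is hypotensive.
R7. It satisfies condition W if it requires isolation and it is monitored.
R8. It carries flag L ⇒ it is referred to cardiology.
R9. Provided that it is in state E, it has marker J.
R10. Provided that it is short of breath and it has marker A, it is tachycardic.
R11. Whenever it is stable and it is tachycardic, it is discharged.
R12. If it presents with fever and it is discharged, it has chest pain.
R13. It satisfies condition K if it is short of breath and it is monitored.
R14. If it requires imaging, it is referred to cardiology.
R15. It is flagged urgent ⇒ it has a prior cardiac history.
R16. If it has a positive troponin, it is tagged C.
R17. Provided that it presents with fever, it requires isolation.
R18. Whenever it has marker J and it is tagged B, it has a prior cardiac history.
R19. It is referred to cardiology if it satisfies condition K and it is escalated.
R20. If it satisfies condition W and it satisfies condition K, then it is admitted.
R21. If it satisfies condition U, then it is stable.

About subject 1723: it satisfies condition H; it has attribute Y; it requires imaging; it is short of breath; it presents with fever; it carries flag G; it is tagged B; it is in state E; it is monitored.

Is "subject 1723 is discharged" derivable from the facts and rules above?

Yes

By R9 (it is in state E): it has marker J.
By R13 (it is short of breath, it is monitored): it satisfies condition K.
By R14 (it requires imaging): it is referred to cardiology.
By R17 (it presents with fever): it requires isolation.
By R18 (it has marker J, it is tagged B): it has a prior cardiac history.
By R5 (it is referred to cardiology): it receives IV fluids.
By R7 (it requires isolation, it is monitored): it satisfies condition W.
By R20 (it satisfies condition W, it satisfies condition K): it is admitted.
By R1 (it is admitted, it is in state E): it satisfies condition U.
By R4 (it receives IV fluids, it has a prior cardiac history): it is tachycardic.
By R21 (it satisfies condition U): it is stable.
By R11 (it is stable, it is tachycardic): it is discharged.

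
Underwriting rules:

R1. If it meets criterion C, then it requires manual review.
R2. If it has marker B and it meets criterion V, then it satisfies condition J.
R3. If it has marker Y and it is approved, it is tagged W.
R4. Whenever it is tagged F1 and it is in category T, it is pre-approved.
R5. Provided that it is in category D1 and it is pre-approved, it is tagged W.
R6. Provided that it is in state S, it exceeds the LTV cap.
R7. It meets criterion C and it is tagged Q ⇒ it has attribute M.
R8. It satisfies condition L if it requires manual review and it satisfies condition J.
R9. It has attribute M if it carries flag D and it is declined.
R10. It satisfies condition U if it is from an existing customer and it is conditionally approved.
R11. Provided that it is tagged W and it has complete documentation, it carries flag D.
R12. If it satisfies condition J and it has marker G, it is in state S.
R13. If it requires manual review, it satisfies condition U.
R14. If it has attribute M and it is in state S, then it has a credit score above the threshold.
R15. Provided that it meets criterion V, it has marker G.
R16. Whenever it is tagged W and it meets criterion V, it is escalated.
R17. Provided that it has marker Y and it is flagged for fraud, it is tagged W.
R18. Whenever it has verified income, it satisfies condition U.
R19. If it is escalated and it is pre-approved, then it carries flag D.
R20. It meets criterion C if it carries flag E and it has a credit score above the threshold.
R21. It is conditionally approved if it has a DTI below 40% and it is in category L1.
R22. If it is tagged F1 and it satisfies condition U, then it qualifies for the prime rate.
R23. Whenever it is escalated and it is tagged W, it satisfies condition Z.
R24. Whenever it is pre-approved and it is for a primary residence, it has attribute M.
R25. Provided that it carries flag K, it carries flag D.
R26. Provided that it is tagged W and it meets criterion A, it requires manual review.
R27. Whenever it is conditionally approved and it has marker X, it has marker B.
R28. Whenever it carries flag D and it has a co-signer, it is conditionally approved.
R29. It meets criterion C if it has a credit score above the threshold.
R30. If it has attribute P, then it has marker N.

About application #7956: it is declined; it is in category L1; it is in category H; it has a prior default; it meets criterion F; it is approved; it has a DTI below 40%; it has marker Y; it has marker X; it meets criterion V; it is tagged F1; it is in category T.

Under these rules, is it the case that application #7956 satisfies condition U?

Yes

By R3 (it has marker Y, it is approved): it is tagged W.
By R4 (it is tagged F1, it is in category T): it is pre-approved.
By R15 (it meets criterion V): it has marker G.
By R16 (it is tagged W, it meets criterion V): it is escalated.
By R19 (it is escalated, it is pre-approved): it carries flag D.
By R21 (it has a DTI below 40%, it is in category L1): it is conditionally approved.
By R27 (it is conditionally approved, it has marker X): it has marker B.
By R2 (it has marker B, it meets criterion V): it satisfies condition J.
By R9 (it carries flag D, it is declined): it has attribute M.
By R12 (it satisfies condition J, it has marker G): it is in state S.
By R14 (it has attribute M, it is in state S): it has a credit score above the threshold.
By R29 (it has a credit score above the threshold): it meets criterion C.
By R1 (it meets criterion C): it requires manual review.
By R13 (it requires manual review): it satisfies condition U.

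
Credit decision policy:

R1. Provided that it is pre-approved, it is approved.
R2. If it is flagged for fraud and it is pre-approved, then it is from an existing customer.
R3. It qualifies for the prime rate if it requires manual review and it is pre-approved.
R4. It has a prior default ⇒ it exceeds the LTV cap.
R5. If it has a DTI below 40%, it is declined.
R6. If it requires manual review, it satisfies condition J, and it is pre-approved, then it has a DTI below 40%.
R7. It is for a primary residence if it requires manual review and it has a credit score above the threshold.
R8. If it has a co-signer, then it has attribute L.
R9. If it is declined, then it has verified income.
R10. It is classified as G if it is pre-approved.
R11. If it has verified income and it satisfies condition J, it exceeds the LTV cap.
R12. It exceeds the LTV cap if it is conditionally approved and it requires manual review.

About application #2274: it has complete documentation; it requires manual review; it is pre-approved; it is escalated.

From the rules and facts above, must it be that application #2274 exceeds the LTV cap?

No

Forward chaining from the given facts derives: is approved, qualifies for the prime rate, is classified as G.
Rules concluding "it exceeds the LTV cap": R4 needs "it has a prior default"; R11 needs "it has verified income"; R12 needs "it is conditionally approved" — none of these are established.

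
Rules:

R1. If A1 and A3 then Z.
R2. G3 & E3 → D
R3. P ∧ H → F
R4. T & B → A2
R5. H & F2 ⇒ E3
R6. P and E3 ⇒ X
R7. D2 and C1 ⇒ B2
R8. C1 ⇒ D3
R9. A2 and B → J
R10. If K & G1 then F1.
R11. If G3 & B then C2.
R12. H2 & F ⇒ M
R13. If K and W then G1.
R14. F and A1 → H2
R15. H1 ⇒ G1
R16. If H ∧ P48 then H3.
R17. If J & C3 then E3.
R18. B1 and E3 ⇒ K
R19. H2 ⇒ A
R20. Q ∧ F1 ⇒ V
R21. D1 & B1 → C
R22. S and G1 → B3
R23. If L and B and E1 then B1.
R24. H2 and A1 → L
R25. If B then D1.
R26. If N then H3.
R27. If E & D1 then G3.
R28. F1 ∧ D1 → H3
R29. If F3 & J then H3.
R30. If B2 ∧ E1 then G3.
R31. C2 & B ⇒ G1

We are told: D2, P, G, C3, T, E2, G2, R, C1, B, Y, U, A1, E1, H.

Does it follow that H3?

Yes

F  (by R3: P, H)
A2  (by R4: T, B)
B2  (by R7: D2, C1)
J  (by R9: A2, B)
H2  (by R14: F, A1)
E3  (by R17: J, C3)
L  (by R24: H2, A1)
D1  (by R25: B)
G3  (by R30: B2, E1)
C2  (by R11: G3, B)
B1  (by R23: L, B, E1)
G1  (by R31: C2, B)
K  (by R18: B1, E3)
F1  (by R10: K, G1)
H3  (by R28: F1, D1)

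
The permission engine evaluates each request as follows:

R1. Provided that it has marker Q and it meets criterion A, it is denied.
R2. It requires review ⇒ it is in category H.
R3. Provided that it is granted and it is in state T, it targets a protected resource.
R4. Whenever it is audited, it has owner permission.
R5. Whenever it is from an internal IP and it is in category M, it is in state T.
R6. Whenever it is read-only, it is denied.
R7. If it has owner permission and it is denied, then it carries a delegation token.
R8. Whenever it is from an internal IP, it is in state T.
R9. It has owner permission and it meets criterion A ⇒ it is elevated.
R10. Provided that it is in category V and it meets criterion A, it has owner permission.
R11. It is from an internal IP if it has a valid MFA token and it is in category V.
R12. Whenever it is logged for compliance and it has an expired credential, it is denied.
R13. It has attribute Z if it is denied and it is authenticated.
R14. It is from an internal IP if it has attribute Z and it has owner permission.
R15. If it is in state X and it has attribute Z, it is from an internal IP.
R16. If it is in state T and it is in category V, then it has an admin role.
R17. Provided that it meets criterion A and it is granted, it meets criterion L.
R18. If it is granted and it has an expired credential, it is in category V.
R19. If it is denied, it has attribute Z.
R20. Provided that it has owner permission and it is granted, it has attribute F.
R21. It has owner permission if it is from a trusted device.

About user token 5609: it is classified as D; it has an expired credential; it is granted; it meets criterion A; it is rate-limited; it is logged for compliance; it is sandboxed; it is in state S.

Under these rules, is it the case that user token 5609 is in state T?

By R12 (it is logged for compliance, it has an expired credential): it is denied.
By R18 (it is granted, it has an expired credential): it is in category V.
By R19 (it is denied): it has attribute Z.
By R10 (it is in category V, it meets criterion A): it has owner permission.
By R14 (it has attribute Z, it has owner permission): it is from an internal IP.
By R8 (it is from an internal IP): it is in state T.

Yes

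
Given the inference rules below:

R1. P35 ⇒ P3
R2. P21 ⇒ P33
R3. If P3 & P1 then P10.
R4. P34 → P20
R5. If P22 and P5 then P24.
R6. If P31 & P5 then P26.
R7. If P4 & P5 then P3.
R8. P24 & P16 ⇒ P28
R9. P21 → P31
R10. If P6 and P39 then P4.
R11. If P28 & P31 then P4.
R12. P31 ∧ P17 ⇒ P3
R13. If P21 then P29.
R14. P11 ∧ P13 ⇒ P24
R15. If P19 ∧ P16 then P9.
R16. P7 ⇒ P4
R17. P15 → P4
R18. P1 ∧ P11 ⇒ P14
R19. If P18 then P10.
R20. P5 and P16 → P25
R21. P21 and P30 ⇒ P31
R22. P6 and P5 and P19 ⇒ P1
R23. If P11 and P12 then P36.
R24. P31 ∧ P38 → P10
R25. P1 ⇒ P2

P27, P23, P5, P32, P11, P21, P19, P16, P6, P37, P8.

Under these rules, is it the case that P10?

Forward chaining from the given facts derives: P33, P31, P29, P9, P25, P1, P2, P26, P14.
Rules concluding P10: R3 needs P3; R19 needs P18; R24 needs P38 — none of these are established.

No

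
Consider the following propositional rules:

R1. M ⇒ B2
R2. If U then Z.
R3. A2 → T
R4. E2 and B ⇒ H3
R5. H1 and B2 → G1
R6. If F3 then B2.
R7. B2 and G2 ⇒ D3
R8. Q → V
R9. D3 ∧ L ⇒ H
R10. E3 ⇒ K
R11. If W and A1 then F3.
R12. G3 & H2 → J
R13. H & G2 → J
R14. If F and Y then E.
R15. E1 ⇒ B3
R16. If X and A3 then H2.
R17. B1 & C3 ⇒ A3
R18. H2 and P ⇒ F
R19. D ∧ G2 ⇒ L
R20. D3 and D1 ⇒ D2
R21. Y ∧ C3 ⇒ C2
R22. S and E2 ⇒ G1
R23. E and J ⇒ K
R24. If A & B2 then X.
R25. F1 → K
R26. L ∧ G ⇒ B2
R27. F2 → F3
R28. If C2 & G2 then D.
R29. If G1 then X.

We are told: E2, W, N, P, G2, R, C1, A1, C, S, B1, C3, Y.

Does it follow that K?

F3  (by R11: W, A1)
A3  (by R17: B1, C3)
C2  (by R21: Y, C3)
G1  (by R22: S, E2)
D  (by R28: C2, G2)
X  (by R29: G1)
B2  (by R6: F3)
D3  (by R7: B2, G2)
H2  (by R16: X, A3)
F  (by R18: H2, P)
L  (by R19: D, G2)
H  (by R9: D3, L)
J  (by R13: H, G2)
E  (by R14: F, Y)
K  (by R23: E, J)

Yes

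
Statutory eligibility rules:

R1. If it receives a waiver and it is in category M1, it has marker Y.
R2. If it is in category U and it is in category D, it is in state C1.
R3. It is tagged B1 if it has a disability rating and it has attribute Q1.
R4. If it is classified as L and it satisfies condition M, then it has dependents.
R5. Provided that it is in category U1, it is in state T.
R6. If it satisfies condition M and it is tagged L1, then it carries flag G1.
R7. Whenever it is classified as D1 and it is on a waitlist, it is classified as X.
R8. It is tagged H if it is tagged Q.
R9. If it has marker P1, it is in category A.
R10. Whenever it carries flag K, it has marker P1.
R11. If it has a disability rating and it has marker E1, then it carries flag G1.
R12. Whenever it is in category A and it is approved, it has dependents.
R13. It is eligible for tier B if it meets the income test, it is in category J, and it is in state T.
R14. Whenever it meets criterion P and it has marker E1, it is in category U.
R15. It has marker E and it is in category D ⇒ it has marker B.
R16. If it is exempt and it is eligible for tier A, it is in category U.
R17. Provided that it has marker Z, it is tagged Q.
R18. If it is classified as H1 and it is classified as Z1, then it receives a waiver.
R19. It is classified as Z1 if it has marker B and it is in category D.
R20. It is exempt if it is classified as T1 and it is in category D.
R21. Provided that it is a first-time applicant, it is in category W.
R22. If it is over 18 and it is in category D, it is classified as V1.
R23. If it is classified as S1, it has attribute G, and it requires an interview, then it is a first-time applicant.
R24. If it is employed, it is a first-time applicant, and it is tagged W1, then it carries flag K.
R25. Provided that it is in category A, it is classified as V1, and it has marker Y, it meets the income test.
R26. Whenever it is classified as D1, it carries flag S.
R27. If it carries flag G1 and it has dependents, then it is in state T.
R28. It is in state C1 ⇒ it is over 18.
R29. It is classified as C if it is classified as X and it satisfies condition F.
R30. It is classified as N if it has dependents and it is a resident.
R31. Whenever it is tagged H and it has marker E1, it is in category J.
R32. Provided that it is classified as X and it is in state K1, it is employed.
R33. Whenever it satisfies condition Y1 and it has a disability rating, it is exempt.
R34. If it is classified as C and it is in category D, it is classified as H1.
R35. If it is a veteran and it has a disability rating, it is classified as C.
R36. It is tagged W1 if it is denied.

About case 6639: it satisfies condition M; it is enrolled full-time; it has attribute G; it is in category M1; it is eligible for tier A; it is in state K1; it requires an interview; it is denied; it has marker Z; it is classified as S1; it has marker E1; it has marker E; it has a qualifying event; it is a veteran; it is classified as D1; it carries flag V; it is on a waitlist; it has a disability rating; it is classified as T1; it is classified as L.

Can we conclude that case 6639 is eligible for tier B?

No

Forward chaining from the given facts derives: has dependents, is classified as X, carries flag G1, is tagged Q, is a first-time applicant, carries flag S, is in state T, is employed, is classified as C, is tagged W1, is tagged H, is in category W, carries flag K, is in category J, has marker P1, is in category A.
The only rule concluding "it is eligible for tier B" is R13, which needs "it meets the income test"; that is never established.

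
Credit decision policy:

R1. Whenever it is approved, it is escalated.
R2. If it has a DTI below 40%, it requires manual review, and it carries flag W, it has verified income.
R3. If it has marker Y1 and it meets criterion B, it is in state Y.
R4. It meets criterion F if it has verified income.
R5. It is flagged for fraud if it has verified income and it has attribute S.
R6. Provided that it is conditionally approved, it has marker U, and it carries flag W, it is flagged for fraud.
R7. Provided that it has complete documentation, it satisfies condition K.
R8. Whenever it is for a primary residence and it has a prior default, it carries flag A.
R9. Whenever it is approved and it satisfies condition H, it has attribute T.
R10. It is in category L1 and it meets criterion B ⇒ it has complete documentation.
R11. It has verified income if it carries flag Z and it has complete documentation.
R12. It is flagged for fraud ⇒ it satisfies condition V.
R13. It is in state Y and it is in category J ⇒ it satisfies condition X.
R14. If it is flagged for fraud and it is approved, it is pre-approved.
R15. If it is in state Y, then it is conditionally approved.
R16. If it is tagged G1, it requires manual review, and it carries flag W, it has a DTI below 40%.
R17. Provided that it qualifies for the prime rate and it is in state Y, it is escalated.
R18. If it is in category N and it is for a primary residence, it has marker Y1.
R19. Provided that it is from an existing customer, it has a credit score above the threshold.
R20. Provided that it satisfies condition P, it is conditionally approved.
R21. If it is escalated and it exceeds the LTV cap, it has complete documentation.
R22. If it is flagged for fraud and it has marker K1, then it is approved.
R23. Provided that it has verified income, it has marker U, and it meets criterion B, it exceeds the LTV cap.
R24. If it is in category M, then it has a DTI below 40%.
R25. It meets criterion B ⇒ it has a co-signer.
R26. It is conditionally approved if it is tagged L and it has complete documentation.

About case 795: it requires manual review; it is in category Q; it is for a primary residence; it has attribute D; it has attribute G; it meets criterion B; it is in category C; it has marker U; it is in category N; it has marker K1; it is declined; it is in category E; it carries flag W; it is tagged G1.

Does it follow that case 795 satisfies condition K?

By R16 (it is tagged G1, it requires manual review, it carries flag W): it has a DTI below 40%.
By R18 (it is in category N, it is for a primary residence): it has marker Y1.
By R2 (it has a DTI below 40%, it requires manual review, it carries flag W): it has verified income.
By R3 (it has marker Y1, it meets criterion B): it is in state Y.
By R15 (it is in state Y): it is conditionally approved.
By R23 (it has verified income, it has marker U, it meets criterion B): it exceeds the LTV cap.
By R6 (it is conditionally approved, it has marker U, it carries flag W): it is flagged for fraud.
By R22 (it is flagged for fraud, it has marker K1): it is approved.
By R1 (it is approved): it is escalated.
By R21 (it is escalated, it exceeds the LTV cap): it has complete documentation.
By R7 (it has complete documentation): it satisfies condition K.

Yes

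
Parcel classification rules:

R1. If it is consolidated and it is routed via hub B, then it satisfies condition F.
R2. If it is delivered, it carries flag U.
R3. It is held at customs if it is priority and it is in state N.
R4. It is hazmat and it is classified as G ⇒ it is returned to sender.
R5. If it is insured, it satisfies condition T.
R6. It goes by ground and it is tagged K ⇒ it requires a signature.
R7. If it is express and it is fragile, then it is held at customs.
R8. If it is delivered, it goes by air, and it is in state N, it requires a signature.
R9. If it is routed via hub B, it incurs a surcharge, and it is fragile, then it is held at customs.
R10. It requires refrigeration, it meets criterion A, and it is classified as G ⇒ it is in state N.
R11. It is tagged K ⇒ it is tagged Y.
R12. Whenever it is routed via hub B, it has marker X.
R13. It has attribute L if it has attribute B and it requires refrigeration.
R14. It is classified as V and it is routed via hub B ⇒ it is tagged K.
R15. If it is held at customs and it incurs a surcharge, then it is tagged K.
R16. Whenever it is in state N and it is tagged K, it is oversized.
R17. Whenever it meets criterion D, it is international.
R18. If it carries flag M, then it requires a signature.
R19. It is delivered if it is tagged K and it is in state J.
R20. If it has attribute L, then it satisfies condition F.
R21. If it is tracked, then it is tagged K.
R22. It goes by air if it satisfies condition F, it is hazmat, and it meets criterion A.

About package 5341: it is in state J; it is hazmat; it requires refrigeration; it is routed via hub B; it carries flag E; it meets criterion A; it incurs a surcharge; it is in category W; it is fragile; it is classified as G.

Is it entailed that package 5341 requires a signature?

Forward chaining from the given facts derives: is returned to sender, is held at customs, is in state N, has marker X, is tagged K, is oversized, is delivered, carries flag U, is tagged Y.
Rules concluding "it requires a signature": R6 needs "it goes by ground"; R8 needs "it goes by air"; R18 needs "it carries flag M" — none of these are established.

No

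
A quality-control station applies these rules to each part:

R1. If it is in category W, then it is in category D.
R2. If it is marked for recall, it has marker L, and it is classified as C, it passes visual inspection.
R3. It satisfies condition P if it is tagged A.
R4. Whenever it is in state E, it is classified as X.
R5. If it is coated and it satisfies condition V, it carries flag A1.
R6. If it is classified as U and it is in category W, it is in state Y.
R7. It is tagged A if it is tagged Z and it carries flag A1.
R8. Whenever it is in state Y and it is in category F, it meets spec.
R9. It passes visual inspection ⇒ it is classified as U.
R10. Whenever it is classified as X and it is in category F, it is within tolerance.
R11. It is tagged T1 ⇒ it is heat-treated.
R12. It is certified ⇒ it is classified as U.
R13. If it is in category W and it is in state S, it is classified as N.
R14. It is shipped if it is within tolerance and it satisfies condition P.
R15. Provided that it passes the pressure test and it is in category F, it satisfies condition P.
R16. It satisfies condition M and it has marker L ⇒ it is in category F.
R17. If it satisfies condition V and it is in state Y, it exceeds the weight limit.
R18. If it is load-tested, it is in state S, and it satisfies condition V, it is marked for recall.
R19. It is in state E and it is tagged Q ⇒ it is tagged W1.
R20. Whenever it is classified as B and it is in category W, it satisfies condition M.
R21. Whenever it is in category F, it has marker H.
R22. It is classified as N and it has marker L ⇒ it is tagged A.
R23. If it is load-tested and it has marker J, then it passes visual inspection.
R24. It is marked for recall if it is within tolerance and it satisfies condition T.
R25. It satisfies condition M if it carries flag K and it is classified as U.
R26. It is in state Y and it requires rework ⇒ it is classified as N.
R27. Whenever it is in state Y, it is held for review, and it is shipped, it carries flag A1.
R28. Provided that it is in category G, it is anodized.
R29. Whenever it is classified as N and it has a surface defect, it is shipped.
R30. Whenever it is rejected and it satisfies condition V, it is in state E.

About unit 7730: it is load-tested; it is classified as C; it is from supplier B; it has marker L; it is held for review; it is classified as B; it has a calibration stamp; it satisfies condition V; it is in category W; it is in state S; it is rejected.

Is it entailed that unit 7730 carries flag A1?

Yes

By R13 (it is in category W, it is in state S): it is classified as N.
By R18 (it is load-tested, it is in state S, it satisfies condition V): it is marked for recall.
By R20 (it is classified as B, it is in category W): it satisfies condition M.
By R22 (it is classified as N, it has marker L): it is tagged A.
By R30 (it is rejected, it satisfies condition V): it is in state E.
By R2 (it is marked for recall, it has marker L, it is classified as C): it passes visual inspection.
By R3 (it is tagged A): it satisfies condition P.
By R4 (it is in state E): it is classified as X.
By R9 (it passes visual inspection): it is classified as U.
By R16 (it satisfies condition M, it has marker L): it is in category F.
By R6 (it is classified as U, it is in category W): it is in state Y.
By R10 (it is classified as X, it is in category F): it is within tolerance.
By R14 (it is within tolerance, it satisfies condition P): it is shipped.
By R27 (it is in state Y, it is held for review, it is shipped): it carries flag A1.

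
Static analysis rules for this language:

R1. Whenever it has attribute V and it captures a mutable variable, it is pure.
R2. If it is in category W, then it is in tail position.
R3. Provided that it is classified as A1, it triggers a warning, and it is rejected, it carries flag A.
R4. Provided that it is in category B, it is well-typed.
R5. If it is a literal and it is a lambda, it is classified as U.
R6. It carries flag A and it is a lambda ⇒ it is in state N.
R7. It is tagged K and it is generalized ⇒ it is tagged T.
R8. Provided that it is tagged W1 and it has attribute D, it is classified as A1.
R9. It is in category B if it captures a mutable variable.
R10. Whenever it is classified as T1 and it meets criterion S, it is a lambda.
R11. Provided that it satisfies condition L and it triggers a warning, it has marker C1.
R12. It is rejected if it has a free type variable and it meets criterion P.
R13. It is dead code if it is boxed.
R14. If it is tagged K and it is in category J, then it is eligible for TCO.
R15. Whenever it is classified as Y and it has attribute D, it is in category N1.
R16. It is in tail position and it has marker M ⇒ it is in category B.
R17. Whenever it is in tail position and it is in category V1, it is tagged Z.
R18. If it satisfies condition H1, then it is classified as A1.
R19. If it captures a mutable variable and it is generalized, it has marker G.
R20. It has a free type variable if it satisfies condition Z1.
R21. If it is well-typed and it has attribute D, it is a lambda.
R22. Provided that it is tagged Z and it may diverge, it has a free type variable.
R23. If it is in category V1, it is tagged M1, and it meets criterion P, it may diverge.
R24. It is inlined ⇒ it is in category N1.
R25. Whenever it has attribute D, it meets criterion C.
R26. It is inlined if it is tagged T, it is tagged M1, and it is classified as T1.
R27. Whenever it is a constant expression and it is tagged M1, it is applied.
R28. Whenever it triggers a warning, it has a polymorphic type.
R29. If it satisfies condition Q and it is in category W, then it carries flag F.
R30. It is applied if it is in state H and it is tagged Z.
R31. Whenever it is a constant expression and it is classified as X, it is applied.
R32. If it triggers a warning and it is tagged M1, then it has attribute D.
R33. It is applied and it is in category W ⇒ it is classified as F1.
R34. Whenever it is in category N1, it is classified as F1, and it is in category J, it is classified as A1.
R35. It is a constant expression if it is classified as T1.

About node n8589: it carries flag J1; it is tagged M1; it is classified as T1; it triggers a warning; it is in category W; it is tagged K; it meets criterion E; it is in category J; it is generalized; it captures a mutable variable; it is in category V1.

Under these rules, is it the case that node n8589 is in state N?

No

Forward chaining from the given facts derives: is in tail position, is tagged T, is in category B, is eligible for TCO, is tagged Z, has marker G, is inlined, has a polymorphic type, has attribute D, is a constant expression, is well-typed, is a lambda, is in category N1, meets criterion C, is applied, is classified as F1, is classified as A1.
The only rule concluding "it is in state N" is R6, which needs "it carries flag A"; that is never established.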